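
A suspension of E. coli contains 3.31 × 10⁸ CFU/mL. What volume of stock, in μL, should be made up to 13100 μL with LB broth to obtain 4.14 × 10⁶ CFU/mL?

V₁ = C₂V₂/C₁ = 4.14 × 10⁶ × 13100 / 3.31 × 10⁸ = 164 μL.

164 μL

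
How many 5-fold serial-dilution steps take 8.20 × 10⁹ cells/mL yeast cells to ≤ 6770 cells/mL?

9

Need 5ⁿ ≥ 1.21 × 10⁶, so n ≥ log(1.21 × 10⁶)/log(5) = 8.70.
Minimum whole steps: n = 9.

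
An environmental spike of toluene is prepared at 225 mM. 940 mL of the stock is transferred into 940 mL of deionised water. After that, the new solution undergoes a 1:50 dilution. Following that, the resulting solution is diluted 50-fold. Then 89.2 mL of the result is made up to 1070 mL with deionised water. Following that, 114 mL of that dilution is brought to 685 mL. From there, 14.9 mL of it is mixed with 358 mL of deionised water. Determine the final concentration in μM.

Overall dilution factor = 2 × 50 × 50 × 12.00 × 6.009 × 25.03 = 9.02 × 10⁶.
225 mM / 9.02 × 10⁶ = 2.49 × 10⁻⁵ mM = 0.0249 μM.

0.0249 μM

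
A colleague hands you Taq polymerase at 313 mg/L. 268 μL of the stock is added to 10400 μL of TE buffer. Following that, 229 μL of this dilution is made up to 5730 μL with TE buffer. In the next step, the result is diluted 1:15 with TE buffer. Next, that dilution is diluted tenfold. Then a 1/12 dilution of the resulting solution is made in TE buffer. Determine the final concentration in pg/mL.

175 pg/mL

Overall dilution factor = 39.81 × 25.02 × 15 × 10 × 12 = 1.79 × 10⁶.
313 mg/L / 1.79 × 10⁶ = 1.75 × 10⁻⁴ mg/L = 175 pg/mL.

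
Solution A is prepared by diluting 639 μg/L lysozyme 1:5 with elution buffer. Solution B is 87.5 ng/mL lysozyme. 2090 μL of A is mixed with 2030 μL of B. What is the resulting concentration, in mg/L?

0.108 mg/L

C_A = 639 μg/L / 5 = 128 μg/L.
C_B = 87.5 ng/mL = 87.5 μg/L.
C_mix = (C_A·V_A + C_B·V_B)/(V_A + V_B) = (128×2090 + 87.5×2030) / 4120 = 108 μg/L = 0.108 mg/L.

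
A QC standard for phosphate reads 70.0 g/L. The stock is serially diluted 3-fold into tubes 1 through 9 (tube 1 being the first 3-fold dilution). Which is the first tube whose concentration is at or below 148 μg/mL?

Tube n has concentration 70.0 g/L / 3ⁿ.
Need 3ⁿ ≥ 70.0 g/L / 148 μg/mL = 473, so n ≥ 5.61.
First such tube: n = 6.

tube 6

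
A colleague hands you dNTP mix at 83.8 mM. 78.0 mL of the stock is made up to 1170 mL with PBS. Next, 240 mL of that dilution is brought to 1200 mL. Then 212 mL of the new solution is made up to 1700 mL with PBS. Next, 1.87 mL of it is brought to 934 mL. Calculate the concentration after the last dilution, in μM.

0.279 μM

Overall dilution factor = 15 × 5 × 8.019 × 499.5 = 3.00 × 10⁵.
83.8 mM / 3.00 × 10⁵ = 2.79 × 10⁻⁴ mM = 0.279 μM.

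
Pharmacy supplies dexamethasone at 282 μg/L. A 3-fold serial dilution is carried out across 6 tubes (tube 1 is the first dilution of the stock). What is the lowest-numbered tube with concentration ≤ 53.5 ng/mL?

tube 2

Tube n has concentration 282 μg/L / 3ⁿ.
Need 3ⁿ ≥ 282 μg/L / 53.5 ng/mL = 5.27, so n ≥ 1.51.
First such tube: n = 2.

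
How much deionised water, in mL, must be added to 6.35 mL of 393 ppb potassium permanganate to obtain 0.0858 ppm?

22.7 mL

0.0858 ppm = 85.8 ppb.
V₂ = C₁V₁/C₂ = 393 × 6.35 / 85.8 = 29.1 mL.
Diluent to add = V₂ − V₁ = 29.1 − 6.35 = 22.7 mL.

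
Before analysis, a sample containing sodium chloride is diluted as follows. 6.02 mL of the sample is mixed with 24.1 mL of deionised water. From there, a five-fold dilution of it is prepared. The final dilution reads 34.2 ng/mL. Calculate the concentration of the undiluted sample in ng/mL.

856 ng/mL

Overall dilution factor = 5.003 × 5 = 25.0.
Original = 34.2 ng/mL × 25.0 = 856 ng/mL.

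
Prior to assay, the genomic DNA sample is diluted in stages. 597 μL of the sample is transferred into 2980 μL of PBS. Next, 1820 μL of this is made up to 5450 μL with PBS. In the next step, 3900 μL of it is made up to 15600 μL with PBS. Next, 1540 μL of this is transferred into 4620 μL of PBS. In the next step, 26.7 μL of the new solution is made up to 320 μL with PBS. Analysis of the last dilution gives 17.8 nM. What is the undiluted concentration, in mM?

Overall dilution factor = 5.992 × 2.995 × 4 × 4 × 11.99 = 3441.
Original = 17.8 nM × 3441 = 6.12 × 10⁴ nM = 0.0612 mM.

0.0612 mM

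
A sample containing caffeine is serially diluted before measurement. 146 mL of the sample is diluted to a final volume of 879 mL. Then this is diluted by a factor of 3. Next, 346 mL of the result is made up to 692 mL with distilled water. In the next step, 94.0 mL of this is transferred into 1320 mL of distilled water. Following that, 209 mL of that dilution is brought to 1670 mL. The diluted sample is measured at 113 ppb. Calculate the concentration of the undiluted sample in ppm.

Overall dilution factor = 6.021 × 3 × 2 × 15.04 × 7.990 = 4342.
Original = 113 ppb × 4342 = 4.91 × 10⁵ ppb = 491 ppm.

491 ppm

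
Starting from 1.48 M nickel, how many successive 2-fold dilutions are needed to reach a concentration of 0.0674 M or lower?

Need 2ⁿ ≥ 22.0, so n ≥ log(22.0)/log(2) = 4.46.
Minimum whole steps: n = 5.

5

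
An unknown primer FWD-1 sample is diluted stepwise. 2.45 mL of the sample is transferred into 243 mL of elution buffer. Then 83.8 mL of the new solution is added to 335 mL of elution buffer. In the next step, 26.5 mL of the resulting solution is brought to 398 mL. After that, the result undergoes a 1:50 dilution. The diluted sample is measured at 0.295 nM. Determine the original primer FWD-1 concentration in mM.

Overall dilution factor = 100.2 × 4.998 × 15.02 × 50 = 3.76 × 10⁵.
Original = 0.295 nM × 3.76 × 10⁵ = 1.11 × 10⁵ nM = 0.111 mM.

0.111 mM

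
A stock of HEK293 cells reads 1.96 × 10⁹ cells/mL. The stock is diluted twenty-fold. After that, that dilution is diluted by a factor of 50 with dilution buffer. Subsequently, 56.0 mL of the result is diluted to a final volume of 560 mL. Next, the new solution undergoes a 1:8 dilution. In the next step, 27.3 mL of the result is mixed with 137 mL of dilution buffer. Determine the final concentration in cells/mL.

4070 cells/mL

Overall dilution factor = 20 × 50 × 10 × 8 × 6.018 = 4.81 × 10⁵.
1.96 × 10⁹ cells/mL / 4.81 × 10⁵ = 4070 cells/mL.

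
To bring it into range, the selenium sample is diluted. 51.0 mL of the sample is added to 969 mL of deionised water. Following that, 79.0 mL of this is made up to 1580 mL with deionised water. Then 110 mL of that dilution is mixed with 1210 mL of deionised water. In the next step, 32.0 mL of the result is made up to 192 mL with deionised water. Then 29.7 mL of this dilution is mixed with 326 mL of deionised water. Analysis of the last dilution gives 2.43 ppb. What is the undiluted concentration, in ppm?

Overall dilution factor = 20 × 20 × 12 × 6 × 11.98 = 3.45 × 10⁵.
Original = 2.43 ppb × 3.45 × 10⁵ = 8.38 × 10⁵ ppb = 838 ppm.

838 ppm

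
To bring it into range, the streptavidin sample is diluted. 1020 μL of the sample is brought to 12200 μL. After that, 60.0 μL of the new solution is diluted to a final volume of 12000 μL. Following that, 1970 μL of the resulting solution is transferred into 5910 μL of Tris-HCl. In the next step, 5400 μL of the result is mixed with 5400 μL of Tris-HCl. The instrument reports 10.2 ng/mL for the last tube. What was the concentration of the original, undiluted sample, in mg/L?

195 mg/L

Overall dilution factor = 11.96 × 200 × 4 × 2 = 1.91 × 10⁴.
Original = 10.2 ng/mL × 1.91 × 10⁴ = 1.95 × 10⁵ ng/mL = 195 mg/L.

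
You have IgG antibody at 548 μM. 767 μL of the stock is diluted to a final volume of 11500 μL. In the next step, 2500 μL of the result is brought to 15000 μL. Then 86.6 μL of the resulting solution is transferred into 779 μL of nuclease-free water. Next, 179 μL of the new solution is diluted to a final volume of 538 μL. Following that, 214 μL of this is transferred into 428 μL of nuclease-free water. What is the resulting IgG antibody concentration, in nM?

Overall dilution factor = 14.99 × 6 × 9.995 × 3.006 × 3 = 8108.
548 μM / 8108 = 0.0676 μM = 67.6 nM.

67.6 nM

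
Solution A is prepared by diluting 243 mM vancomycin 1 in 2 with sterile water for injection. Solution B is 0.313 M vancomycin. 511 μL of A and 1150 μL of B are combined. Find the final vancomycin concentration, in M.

0.254 M

C_A = 243 mM / 2 = 122 mM.
C_B = 0.313 M = 313 mM.
C_mix = (C_A·V_A + C_B·V_B)/(V_A + V_B) = (122×511 + 313×1150) / 1661 = 254 mM = 0.254 M.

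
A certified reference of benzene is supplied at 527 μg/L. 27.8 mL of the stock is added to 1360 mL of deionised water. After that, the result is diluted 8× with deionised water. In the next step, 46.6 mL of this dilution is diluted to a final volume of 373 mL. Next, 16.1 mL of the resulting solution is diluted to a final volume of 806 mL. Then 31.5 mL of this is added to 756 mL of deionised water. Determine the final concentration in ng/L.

Overall dilution factor = 49.92 × 8 × 8.004 × 50.06 × 25 = 4.00 × 10⁶.
527 μg/L / 4.00 × 10⁶ = 1.32 × 10⁻⁴ μg/L = 0.132 ng/L.

0.132 ng/L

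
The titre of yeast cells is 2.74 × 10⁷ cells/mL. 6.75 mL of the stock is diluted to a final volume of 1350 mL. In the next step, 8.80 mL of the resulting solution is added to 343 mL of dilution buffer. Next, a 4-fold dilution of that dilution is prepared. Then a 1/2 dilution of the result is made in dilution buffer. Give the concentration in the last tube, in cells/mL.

Overall dilution factor = 200 × 39.98 × 4 × 2 = 6.40 × 10⁴.
2.74 × 10⁷ cells/mL / 6.40 × 10⁴ = 428 cells/mL.

428 cells/mL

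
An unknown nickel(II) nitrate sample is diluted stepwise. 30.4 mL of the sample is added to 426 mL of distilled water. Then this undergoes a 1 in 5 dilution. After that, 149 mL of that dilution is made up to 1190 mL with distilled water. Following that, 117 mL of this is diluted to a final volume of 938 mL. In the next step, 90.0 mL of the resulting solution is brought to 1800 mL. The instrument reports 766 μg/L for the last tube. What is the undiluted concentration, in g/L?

Overall dilution factor = 15.01 × 5 × 7.987 × 8.017 × 20 = 9.61 × 10⁴.
Original = 766 μg/L × 9.61 × 10⁴ = 7.36 × 10⁷ μg/L = 73.6 g/L.

73.6 g/L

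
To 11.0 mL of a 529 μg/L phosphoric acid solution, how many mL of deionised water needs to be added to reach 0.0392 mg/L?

0.0392 mg/L = 39.2 μg/L.
V₂ = C₁V₁/C₂ = 529 × 11.0 / 39.2 = 148 mL.
Diluent to add = V₂ − V₁ = 148 − 11.0 = 137 mL.

137 mL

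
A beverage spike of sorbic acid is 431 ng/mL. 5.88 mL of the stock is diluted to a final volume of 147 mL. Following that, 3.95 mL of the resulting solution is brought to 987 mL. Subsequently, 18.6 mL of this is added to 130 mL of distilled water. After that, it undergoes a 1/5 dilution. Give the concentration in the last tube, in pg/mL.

Overall dilution factor = 25 × 249.9 × 7.989 × 5 = 2.50 × 10⁵.
431 ng/mL / 2.50 × 10⁵ = 1.73 × 10⁻³ ng/mL = 1.73 pg/mL.

1.73 pg/mL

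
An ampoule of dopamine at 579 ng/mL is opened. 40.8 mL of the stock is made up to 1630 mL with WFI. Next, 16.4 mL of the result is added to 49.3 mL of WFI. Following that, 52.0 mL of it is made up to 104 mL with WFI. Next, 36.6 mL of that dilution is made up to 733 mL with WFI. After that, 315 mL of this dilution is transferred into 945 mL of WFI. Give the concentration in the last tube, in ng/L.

Overall dilution factor = 39.95 × 4.006 × 2 × 20.03 × 4 = 2.56 × 10⁴.
579 ng/mL / 2.56 × 10⁴ = 0.0226 ng/mL = 22.6 ng/L.

22.6 ng/L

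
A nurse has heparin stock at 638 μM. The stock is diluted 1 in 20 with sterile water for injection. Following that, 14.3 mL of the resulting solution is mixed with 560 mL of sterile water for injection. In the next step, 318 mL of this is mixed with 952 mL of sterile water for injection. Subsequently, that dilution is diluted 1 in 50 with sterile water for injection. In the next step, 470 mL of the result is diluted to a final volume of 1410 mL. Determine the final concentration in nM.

1.33 nM

Overall dilution factor = 20 × 40.16 × 3.994 × 50 × 3 = 4.81 × 10⁵.
638 μM / 4.81 × 10⁵ = 1.33 × 10⁻³ μM = 1.33 nM.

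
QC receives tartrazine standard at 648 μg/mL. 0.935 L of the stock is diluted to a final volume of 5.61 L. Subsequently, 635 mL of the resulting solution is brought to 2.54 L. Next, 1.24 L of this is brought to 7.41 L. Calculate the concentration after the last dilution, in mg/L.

Overall dilution factor = 6 × 4 × 5.976 = 143.
648 μg/mL / 143 = 4.52 μg/mL = 4.52 mg/L.

4.52 mg/L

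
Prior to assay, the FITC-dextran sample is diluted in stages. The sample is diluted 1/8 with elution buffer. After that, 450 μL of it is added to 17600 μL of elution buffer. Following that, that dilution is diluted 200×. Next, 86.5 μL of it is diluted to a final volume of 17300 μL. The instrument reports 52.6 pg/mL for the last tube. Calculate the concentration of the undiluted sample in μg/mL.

Overall dilution factor = 8 × 40.11 × 200 × 200 = 1.28 × 10⁷.
Original = 52.6 pg/mL × 1.28 × 10⁷ = 6.75 × 10⁸ pg/mL = 675 μg/mL.

675 μg/mL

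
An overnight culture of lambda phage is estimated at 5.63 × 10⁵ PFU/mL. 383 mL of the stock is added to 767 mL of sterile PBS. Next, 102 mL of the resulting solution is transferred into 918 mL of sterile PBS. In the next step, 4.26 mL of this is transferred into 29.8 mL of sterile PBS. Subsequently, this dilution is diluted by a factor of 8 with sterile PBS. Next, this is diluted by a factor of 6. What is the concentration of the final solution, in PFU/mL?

48.9 PFU/mL

Overall dilution factor = 3.003 × 10 × 7.995 × 8 × 6 = 1.15 × 10⁴.
5.63 × 10⁵ PFU/mL / 1.15 × 10⁴ = 48.9 PFU/mL.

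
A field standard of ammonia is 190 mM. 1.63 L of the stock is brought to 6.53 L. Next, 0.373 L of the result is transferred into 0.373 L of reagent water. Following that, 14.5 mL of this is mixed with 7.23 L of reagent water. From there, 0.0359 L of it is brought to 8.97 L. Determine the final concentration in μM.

0.190 μM

Overall dilution factor = 4.006 × 2 × 499.6 × 249.9 = 1.00 × 10⁶.
190 mM / 1.00 × 10⁶ = 1.90 × 10⁻⁴ mM = 0.190 μM.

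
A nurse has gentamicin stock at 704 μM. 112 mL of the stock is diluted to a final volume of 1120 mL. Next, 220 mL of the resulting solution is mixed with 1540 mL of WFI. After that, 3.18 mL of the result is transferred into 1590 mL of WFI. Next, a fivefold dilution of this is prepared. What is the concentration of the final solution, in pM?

3510 pM

Overall dilution factor = 10 × 8 × 501 × 5 = 2.00 × 10⁵.
704 μM / 2.00 × 10⁵ = 3.51 × 10⁻³ μM = 3510 pM.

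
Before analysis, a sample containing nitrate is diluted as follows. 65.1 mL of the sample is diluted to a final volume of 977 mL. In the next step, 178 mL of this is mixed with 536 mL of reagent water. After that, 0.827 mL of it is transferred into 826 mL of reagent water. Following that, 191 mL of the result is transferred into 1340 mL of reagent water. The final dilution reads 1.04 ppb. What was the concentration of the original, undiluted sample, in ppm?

Overall dilution factor = 15.01 × 4.011 × 999.8 × 8.016 = 4.82 × 10⁵.
Original = 1.04 ppb × 4.82 × 10⁵ = 5.02 × 10⁵ ppb = 502 ppm.

502 ppm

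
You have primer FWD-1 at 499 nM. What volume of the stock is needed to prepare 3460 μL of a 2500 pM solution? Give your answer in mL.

2500 pM = 2.50 nM.
V₁ = C₂V₂/C₁ = 2.50 × 3460 / 499 = 17.3 μL = 0.0173 mL.

0.0173 mL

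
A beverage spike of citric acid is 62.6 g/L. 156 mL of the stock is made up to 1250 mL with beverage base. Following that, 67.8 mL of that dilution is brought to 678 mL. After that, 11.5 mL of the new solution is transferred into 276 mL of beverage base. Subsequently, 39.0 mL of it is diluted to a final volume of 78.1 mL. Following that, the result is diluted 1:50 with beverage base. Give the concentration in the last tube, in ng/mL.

Overall dilution factor = 8.013 × 10 × 25 × 2.003 × 50 = 2.01 × 10⁵.
62.6 g/L / 2.01 × 10⁵ = 3.12 × 10⁻⁴ g/L = 312 ng/mL.

312 ng/mL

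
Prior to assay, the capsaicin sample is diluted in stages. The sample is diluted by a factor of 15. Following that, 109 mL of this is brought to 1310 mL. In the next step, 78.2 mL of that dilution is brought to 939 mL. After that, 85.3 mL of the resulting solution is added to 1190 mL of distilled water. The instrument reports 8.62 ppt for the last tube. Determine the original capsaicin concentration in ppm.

Overall dilution factor = 15 × 12.02 × 12.01 × 14.95 = 3.24 × 10⁴.
Original = 8.62 ppt × 3.24 × 10⁴ = 2.79 × 10⁵ ppt = 0.279 ppm.

0.279 ppm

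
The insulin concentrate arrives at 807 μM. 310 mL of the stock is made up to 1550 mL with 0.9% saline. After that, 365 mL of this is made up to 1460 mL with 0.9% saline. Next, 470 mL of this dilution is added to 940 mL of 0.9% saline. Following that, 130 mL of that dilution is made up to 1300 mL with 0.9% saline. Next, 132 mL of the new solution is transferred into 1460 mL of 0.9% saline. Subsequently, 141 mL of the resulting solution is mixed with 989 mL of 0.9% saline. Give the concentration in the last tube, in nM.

Overall dilution factor = 5 × 4 × 3 × 10 × 12.06 × 8.014 = 5.80 × 10⁴.
807 μM / 5.80 × 10⁴ = 0.0139 μM = 13.9 nM.

13.9 nM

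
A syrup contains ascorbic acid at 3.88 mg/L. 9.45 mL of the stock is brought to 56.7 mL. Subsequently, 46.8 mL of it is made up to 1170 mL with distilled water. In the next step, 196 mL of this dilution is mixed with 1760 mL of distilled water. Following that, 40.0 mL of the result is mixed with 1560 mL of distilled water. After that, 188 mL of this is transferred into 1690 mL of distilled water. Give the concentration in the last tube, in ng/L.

Overall dilution factor = 6 × 25 × 9.980 × 40 × 9.989 = 5.98 × 10⁵.
3.88 mg/L / 5.98 × 10⁵ = 6.49 × 10⁻⁶ mg/L = 6.49 ng/L.

6.49 ng/L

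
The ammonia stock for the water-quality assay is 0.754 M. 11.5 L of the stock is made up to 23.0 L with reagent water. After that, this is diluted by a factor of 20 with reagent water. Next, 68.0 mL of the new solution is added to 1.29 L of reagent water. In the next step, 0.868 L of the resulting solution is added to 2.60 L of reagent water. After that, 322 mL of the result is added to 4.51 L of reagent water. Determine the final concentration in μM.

Overall dilution factor = 2 × 20 × 19.97 × 3.995 × 15.01 = 4.79 × 10⁴.
0.754 M / 4.79 × 10⁴ = 1.57 × 10⁻⁵ M = 15.7 μM.

15.7 μM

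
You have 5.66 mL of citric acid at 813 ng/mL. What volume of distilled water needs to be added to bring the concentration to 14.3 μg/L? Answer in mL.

14.3 μg/L = 14.3 ng/mL.
V₂ = C₁V₁/C₂ = 813 × 5.66 / 14.3 = 322 mL.
Diluent to add = V₂ − V₁ = 322 − 5.66 = 316 mL.

316 mL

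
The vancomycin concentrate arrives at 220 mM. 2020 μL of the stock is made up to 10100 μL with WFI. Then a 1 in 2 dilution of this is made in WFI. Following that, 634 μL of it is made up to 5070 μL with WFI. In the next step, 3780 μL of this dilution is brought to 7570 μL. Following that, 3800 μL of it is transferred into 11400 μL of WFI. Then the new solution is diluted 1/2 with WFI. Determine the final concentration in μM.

172 μM

Overall dilution factor = 5 × 2 × 7.997 × 2.003 × 4 × 2 = 1281.
220 mM / 1281 = 0.172 mM = 172 μM.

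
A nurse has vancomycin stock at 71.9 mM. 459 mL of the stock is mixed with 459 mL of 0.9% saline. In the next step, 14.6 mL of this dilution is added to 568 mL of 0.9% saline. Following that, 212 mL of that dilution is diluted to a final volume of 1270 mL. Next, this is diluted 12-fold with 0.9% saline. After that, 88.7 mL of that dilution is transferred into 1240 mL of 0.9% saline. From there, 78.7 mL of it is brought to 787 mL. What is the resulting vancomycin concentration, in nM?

83.7 nM

Overall dilution factor = 2 × 39.90 × 5.991 × 12 × 14.98 × 10 = 8.59 × 10⁵.
71.9 mM / 8.59 × 10⁵ = 8.37 × 10⁻⁵ mM = 83.7 nM.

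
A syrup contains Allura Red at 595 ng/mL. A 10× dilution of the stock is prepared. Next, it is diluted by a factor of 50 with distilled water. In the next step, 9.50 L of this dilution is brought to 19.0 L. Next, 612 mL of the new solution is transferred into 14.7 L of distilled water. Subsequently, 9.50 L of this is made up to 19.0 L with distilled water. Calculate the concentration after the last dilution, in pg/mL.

11.9 pg/mL

Overall dilution factor = 10 × 50 × 2 × 25.02 × 2 = 5.00 × 10⁴.
595 ng/mL / 5.00 × 10⁴ = 0.0119 ng/mL = 11.9 pg/mL.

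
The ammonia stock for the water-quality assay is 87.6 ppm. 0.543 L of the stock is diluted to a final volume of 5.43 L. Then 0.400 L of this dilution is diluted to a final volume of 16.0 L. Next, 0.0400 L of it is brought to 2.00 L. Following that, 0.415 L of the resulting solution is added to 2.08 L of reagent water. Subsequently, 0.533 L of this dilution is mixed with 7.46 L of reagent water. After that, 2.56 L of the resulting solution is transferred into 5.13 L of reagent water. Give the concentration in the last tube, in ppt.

Overall dilution factor = 10 × 40 × 50 × 6.012 × 15.00 × 3.004 = 5.42 × 10⁶.
87.6 ppm / 5.42 × 10⁶ = 1.62 × 10⁻⁵ ppm = 16.2 ppt.

16.2 ppt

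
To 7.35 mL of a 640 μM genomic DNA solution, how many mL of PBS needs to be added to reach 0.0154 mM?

298 mL

0.0154 mM = 15.4 μM.
V₂ = C₁V₁/C₂ = 640 × 7.35 / 15.4 = 305 mL.
Diluent to add = V₂ − V₁ = 305 − 7.35 = 298 mL.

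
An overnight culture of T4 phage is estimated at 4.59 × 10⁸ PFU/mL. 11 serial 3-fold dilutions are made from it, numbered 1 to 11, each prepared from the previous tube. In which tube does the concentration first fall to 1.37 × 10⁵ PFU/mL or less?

tube 8

Tube n has concentration 4.59 × 10⁸ PFU/mL / 3ⁿ.
Need 3ⁿ ≥ 4.59 × 10⁸ PFU/mL / 1.37 × 10⁵ PFU/mL = 3350, so n ≥ 7.39.
First such tube: n = 8.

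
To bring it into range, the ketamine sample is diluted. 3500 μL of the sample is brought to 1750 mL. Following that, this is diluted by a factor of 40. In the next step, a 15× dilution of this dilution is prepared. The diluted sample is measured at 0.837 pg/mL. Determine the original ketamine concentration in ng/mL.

251 ng/mL

Overall dilution factor = 500 × 40 × 15 = 3.00 × 10⁵.
Original = 0.837 pg/mL × 3.00 × 10⁵ = 2.51 × 10⁵ pg/mL = 251 ng/mL.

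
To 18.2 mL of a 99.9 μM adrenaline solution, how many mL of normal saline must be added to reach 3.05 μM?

578 mL

V₂ = C₁V₁/C₂ = 99.9 × 18.2 / 3.05 = 596 mL.
Diluent to add = V₂ − V₁ = 596 − 18.2 = 578 mL.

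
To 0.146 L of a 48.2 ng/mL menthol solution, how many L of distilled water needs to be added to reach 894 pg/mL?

7.73 L

894 pg/mL = 0.894 ng/mL.
V₂ = C₁V₁/C₂ = 48.2 × 0.146 / 0.894 = 7.87 L.
Diluent to add = V₂ − V₁ = 7.87 − 0.146 = 7.73 L.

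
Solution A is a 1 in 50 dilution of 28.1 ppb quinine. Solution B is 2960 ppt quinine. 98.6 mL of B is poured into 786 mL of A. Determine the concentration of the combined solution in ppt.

829 ppt

C_A = 28.1 ppb / 50 = 0.562 ppb.
C_B = 2960 ppt = 2.96 ppb.
C_mix = (C_A·V_A + C_B·V_B)/(V_A + V_B) = (0.562×786 + 2.96×98.6) / 884.6 = 0.829 ppb = 829 ppt.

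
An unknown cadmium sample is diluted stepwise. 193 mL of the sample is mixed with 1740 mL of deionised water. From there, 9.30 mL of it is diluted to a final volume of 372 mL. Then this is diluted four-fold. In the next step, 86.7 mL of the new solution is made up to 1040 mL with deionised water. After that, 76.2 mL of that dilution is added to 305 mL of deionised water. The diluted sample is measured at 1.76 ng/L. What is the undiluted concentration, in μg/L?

Overall dilution factor = 10.02 × 40 × 4 × 12.00 × 5.003 = 9.62 × 10⁴.
Original = 1.76 ng/L × 9.62 × 10⁴ = 1.69 × 10⁵ ng/L = 169 μg/L.

169 μg/L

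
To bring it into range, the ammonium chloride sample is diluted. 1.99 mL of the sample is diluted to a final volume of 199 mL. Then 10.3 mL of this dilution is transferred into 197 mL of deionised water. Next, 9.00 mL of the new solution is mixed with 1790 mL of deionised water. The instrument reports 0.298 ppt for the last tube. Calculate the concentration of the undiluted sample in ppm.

Overall dilution factor = 100 × 20.13 × 199.9 = 4.02 × 10⁵.
Original = 0.298 ppt × 4.02 × 10⁵ = 1.20 × 10⁵ ppt = 0.120 ppm.

0.120 ppm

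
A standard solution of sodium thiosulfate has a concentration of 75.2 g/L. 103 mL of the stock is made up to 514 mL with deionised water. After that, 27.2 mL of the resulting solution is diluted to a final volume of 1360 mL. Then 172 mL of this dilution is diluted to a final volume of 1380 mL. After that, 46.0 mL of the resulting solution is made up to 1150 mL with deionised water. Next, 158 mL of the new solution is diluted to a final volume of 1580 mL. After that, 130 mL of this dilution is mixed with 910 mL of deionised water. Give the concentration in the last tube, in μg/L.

Overall dilution factor = 4.990 × 50 × 8.023 × 25 × 10 × 8 = 4.00 × 10⁶.
75.2 g/L / 4.00 × 10⁶ = 1.88 × 10⁻⁵ g/L = 18.8 μg/L.

18.8 μg/L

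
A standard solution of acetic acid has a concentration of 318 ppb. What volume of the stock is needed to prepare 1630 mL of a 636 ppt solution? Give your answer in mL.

3.26 mL

636 ppt = 0.636 ppb.
V₁ = C₂V₂/C₁ = 0.636 × 1630 / 318 = 3.26 mL.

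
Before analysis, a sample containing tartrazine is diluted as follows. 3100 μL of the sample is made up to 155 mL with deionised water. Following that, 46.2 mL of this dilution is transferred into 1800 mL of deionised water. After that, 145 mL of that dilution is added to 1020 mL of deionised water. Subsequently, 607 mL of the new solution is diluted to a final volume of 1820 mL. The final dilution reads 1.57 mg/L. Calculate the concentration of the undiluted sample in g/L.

Overall dilution factor = 50 × 39.96 × 8.034 × 2.998 = 4.81 × 10⁴.
Original = 1.57 mg/L × 4.81 × 10⁴ = 7.56 × 10⁴ mg/L = 75.6 g/L.

75.6 g/L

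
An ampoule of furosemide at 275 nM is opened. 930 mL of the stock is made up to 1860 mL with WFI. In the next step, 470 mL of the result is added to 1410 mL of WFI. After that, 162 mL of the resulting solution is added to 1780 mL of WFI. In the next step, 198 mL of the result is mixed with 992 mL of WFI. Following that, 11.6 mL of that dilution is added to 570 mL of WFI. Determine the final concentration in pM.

9.52 pM

Overall dilution factor = 2 × 4 × 11.99 × 6.010 × 50.14 = 2.89 × 10⁴.
275 nM / 2.89 × 10⁴ = 9.52 × 10⁻³ nM = 9.52 pM.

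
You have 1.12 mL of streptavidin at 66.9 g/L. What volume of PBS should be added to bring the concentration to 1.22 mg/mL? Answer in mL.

1.22 mg/mL = 1.22 g/L.
V₂ = C₁V₁/C₂ = 66.9 × 1.12 / 1.22 = 61.4 mL.
Diluent to add = V₂ − V₁ = 61.4 − 1.12 = 60.3 mL.

60.3 mL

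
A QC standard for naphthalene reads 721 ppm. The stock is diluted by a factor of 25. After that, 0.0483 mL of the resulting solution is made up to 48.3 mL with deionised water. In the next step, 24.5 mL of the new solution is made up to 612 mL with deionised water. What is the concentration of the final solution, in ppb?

1.15 ppb

Overall dilution factor = 25 × 1000 × 24.98 = 6.24 × 10⁵.
721 ppm / 6.24 × 10⁵ = 1.15 × 10⁻³ ppm = 1.15 ppb.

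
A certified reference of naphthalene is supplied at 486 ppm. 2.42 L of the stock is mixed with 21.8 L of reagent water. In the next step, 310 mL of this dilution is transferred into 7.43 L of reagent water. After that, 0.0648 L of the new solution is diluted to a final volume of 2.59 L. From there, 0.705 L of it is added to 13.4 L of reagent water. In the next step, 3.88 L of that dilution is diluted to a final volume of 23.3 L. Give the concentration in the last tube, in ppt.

405 ppt

Overall dilution factor = 10.01 × 24.97 × 39.97 × 20.01 × 6.005 = 1.20 × 10⁶.
486 ppm / 1.20 × 10⁶ = 4.05 × 10⁻⁴ ppm = 405 ppt.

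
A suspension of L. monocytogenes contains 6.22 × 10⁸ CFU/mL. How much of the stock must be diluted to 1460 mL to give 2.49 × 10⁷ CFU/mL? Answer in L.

V₁ = C₂V₂/C₁ = 2.49 × 10⁷ × 1460 / 6.22 × 10⁸ = 58.4 mL = 0.0584 L.

0.0584 L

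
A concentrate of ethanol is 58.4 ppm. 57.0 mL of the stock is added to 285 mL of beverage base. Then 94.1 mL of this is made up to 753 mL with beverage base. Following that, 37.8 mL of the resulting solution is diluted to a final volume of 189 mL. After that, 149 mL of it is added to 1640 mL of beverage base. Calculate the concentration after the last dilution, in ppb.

20.3 ppb

Overall dilution factor = 6 × 8.002 × 5 × 12.01 = 2882.
58.4 ppm / 2882 = 0.0203 ppm = 20.3 ppb.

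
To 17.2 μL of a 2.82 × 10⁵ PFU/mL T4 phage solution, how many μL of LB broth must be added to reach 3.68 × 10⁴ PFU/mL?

V₂ = C₁V₁/C₂ = 2.82 × 10⁵ × 17.2 / 3.68 × 10⁴ = 132 μL.
Diluent to add = V₂ − V₁ = 132 − 17.2 = 115 μL.

115 μL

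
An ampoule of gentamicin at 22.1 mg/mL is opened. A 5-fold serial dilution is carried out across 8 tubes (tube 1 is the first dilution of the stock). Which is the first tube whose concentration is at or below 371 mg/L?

tube 3

Tube n has concentration 22.1 mg/mL / 5ⁿ.
Need 5ⁿ ≥ 22.1 mg/mL / 371 mg/L = 59.6, so n ≥ 2.54.
First such tube: n = 3.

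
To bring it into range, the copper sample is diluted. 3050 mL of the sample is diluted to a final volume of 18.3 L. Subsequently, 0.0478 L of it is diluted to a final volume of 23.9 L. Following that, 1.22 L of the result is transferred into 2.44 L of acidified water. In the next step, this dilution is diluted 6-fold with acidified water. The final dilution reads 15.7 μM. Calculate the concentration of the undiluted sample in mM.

848 mM

Overall dilution factor = 6 × 500 × 3 × 6 = 5.40 × 10⁴.
Original = 15.7 μM × 5.40 × 10⁴ = 8.48 × 10⁵ μM = 848 mM.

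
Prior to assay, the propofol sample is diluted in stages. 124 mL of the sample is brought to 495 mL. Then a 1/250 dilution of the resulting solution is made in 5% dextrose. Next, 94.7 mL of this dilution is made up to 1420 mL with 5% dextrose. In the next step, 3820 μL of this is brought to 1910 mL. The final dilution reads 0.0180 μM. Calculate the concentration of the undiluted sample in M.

Overall dilution factor = 3.992 × 250 × 14.99 × 500 = 7.48 × 10⁶.
Original = 0.0180 μM × 7.48 × 10⁶ = 1.35 × 10⁵ μM = 0.135 M.

0.135 M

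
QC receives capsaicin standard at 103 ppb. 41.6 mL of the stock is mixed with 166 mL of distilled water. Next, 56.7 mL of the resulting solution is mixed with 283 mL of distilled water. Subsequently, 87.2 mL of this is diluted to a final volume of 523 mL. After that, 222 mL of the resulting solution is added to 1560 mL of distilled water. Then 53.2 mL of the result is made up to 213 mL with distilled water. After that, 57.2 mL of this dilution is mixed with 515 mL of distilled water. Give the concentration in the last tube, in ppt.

Overall dilution factor = 4.990 × 5.991 × 5.998 × 8.027 × 4.004 × 10.00 = 5.77 × 10⁴.
103 ppb / 5.77 × 10⁴ = 1.79 × 10⁻³ ppb = 1.79 ppt.

1.79 ppt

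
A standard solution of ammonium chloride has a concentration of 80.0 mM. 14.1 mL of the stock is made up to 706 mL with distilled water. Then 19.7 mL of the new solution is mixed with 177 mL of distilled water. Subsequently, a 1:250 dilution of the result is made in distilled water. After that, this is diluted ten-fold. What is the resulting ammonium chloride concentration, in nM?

Overall dilution factor = 50.07 × 9.985 × 250 × 10 = 1.25 × 10⁶.
80.0 mM / 1.25 × 10⁶ = 6.40 × 10⁻⁵ mM = 64.0 nM.

64.0 nM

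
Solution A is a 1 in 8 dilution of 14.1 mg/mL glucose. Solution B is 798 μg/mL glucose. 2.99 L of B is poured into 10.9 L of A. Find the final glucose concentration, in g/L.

C_A = 14.1 mg/mL / 8 = 1.76 mg/mL.
C_B = 798 μg/mL = 0.798 mg/mL.
C_mix = (C_A·V_A + C_B·V_B)/(V_A + V_B) = (1.76×10.9 + 0.798×2.99) / 13.89 = 1.55 mg/mL = 1.55 g/L.

1.55 g/L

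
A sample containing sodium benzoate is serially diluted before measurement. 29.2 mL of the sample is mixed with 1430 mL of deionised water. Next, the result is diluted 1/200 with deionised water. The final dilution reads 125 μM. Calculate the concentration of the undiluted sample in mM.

1250 mM

Overall dilution factor = 49.97 × 200 = 9995.
Original = 125 μM × 9995 = 1.25 × 10⁶ μM = 1250 mM.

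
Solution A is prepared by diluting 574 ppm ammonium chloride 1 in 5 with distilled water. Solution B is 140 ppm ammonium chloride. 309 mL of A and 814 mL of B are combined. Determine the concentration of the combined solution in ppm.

C_A = 574 ppm / 5 = 115 ppm.
C_mix = (C_A·V_A + C_B·V_B)/(V_A + V_B) = (115×309 + 140×814) / 1123 = 133 ppm.

133 ppm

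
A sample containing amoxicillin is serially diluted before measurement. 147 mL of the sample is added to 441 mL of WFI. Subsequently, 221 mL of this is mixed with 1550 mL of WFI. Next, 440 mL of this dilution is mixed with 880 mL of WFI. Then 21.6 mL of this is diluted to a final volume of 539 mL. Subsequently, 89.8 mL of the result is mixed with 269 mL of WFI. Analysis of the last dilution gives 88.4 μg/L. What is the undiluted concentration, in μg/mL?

848 μg/mL

Overall dilution factor = 4 × 8.014 × 3 × 24.95 × 3.996 = 9588.
Original = 88.4 μg/L × 9588 = 8.48 × 10⁵ μg/L = 848 μg/mL.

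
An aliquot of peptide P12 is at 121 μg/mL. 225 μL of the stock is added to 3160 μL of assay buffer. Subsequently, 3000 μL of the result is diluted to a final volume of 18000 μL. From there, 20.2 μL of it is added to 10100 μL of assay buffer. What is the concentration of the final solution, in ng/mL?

2.68 ng/mL

Overall dilution factor = 15.04 × 6 × 501 = 4.52 × 10⁴.
121 μg/mL / 4.52 × 10⁴ = 2.68 × 10⁻³ μg/mL = 2.68 ng/mL.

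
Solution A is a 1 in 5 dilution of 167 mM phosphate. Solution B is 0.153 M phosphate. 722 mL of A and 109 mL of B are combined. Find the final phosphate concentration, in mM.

49.1 mM

C_A = 167 mM / 5 = 33.4 mM.
C_B = 0.153 M = 153 mM.
C_mix = (C_A·V_A + C_B·V_B)/(V_A + V_B) = (33.4×722 + 153×109) / 831.0 = 49.1 mM.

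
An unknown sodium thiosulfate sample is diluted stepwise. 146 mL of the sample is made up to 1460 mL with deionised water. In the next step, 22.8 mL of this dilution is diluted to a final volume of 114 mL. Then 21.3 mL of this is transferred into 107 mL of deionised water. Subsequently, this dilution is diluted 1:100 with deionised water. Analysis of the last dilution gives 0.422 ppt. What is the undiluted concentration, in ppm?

Overall dilution factor = 10 × 5 × 6.023 × 100 = 3.01 × 10⁴.
Original = 0.422 ppt × 3.01 × 10⁴ = 1.27 × 10⁴ ppt = 0.0127 ppm.

0.0127 ppm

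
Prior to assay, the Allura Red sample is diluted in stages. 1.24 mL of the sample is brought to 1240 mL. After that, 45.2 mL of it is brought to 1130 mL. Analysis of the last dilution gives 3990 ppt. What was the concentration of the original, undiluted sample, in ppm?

99.7 ppm

Overall dilution factor = 1000 × 25 = 2.50 × 10⁴.
Original = 3990 ppt × 2.50 × 10⁴ = 9.97 × 10⁷ ppt = 99.7 ppm.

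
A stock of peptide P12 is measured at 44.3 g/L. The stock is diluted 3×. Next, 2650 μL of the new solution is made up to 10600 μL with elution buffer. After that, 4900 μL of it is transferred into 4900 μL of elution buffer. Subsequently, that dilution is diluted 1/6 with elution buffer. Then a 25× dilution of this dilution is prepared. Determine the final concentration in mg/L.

12.3 mg/L

Overall dilution factor = 3 × 4 × 2 × 6 × 25 = 3600.
44.3 g/L / 3600 = 0.0123 g/L = 12.3 mg/L.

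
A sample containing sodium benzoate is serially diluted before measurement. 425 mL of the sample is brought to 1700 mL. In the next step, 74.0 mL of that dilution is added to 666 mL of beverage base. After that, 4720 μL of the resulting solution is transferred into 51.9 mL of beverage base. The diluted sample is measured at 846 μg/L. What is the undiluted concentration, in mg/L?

406 mg/L

Overall dilution factor = 4 × 10 × 12.00 = 480.
Original = 846 μg/L × 480 = 4.06 × 10⁵ μg/L = 406 mg/L.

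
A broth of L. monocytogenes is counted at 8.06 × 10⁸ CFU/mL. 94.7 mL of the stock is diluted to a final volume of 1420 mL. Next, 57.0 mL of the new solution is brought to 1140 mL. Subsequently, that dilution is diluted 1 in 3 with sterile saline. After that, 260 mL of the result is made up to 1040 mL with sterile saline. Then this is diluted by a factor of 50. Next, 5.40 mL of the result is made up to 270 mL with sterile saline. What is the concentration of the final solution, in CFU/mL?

Overall dilution factor = 14.99 × 20 × 3 × 4 × 50 × 50 = 9.00 × 10⁶.
8.06 × 10⁸ CFU/mL / 9.00 × 10⁶ = 89.6 CFU/mL.

89.6 CFU/mL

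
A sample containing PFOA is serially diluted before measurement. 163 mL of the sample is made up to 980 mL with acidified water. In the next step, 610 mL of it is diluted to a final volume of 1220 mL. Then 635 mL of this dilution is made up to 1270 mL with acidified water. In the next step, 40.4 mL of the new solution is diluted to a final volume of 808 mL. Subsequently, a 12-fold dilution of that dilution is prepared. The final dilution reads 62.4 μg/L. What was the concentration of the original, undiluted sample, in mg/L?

360 mg/L

Overall dilution factor = 6.012 × 2 × 2 × 20 × 12 = 5772.
Original = 62.4 μg/L × 5772 = 3.60 × 10⁵ μg/L = 360 mg/L.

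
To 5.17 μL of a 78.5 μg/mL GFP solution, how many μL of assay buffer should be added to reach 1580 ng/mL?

252 μL

1580 ng/mL = 1.58 μg/mL.
V₂ = C₁V₁/C₂ = 78.5 × 5.17 / 1.58 = 257 μL.
Diluent to add = V₂ − V₁ = 257 − 5.17 = 252 μL.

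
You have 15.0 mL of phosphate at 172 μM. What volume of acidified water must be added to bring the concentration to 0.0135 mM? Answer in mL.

176 mL

0.0135 mM = 13.5 μM.
V₂ = C₁V₁/C₂ = 172 × 15.0 / 13.5 = 191 mL.
Diluent to add = V₂ − V₁ = 191 − 15.0 = 176 mL.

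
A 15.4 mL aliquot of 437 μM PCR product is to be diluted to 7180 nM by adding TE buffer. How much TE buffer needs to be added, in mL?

7180 nM = 7.18 μM.
V₂ = C₁V₁/C₂ = 437 × 15.4 / 7.18 = 937 mL.
Diluent to add = V₂ − V₁ = 937 − 15.4 = 922 mL.

922 mL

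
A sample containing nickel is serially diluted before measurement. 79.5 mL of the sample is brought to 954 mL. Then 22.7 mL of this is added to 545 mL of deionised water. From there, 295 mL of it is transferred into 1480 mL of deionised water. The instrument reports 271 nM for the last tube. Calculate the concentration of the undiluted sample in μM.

489 μM

Overall dilution factor = 12 × 25.01 × 6.017 = 1806.
Original = 271 nM × 1806 = 4.89 × 10⁵ nM = 489 μM.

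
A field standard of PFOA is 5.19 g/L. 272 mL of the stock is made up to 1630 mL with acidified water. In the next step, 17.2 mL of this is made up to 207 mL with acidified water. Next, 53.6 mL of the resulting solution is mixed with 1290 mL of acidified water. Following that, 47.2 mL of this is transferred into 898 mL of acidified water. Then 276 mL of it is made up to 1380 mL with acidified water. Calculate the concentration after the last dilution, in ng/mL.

28.7 ng/mL

Overall dilution factor = 5.993 × 12.03 × 25.07 × 20.03 × 5 = 1.81 × 10⁵.
5.19 g/L / 1.81 × 10⁵ = 2.87 × 10⁻⁵ g/L = 28.7 ng/mL.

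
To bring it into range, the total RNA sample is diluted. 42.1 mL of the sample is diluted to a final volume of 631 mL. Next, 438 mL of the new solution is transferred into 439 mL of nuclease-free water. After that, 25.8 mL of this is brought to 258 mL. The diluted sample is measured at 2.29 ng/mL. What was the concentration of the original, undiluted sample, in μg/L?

687 μg/L

Overall dilution factor = 14.99 × 2.002 × 10 = 300.
Original = 2.29 ng/mL × 300 = 687 ng/mL = 687 μg/L.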